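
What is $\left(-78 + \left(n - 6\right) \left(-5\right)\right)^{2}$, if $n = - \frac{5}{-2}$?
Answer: $\frac{14641}{4} \approx 3660.3$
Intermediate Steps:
$n = \frac{5}{2}$ ($n = \left(-5\right) \left(- \frac{1}{2}\right) = \frac{5}{2} \approx 2.5$)
$\left(-78 + \left(n - 6\right) \left(-5\right)\right)^{2} = \left(-78 + \left(\frac{5}{2} - 6\right) \left(-5\right)\right)^{2} = \left(-78 - - \frac{35}{2}\right)^{2} = \left(-78 + \frac{35}{2}\right)^{2} = \left(- \frac{121}{2}\right)^{2} = \frac{14641}{4}$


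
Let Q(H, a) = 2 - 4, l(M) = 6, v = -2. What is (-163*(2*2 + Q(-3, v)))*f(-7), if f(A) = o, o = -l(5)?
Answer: 1956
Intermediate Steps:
Q(H, a) = -2
o = -6 (o = -1*6 = -6)
f(A) = -6
(-163*(2*2 + Q(-3, v)))*f(-7) = -163*(2*2 - 2)*(-6) = -163*(4 - 2)*(-6) = -163*2*(-6) = -326*(-6) = 1956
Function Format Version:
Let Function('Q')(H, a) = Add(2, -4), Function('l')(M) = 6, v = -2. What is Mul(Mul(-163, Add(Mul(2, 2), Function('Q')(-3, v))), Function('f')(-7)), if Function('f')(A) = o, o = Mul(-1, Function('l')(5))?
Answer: 1956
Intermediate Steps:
Function('Q')(H, a) = -2
o = -6 (o = Mul(-1, 6) = -6)
Function('f')(A) = -6
Mul(Mul(-163, Add(Mul(2, 2), Function('Q')(-3, v))), Function('f')(-7)) = Mul(Mul(-163, Add(Mul(2, 2), -2)), -6) = Mul(Mul(-163, Add(4, -2)), -6) = Mul(Mul(-163, 2), -6) = Mul(-326, -6) = 1956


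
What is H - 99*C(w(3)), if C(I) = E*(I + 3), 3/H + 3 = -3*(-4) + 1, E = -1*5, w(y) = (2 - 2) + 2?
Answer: 24753/10 ≈ 2475.3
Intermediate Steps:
w(y) = 2 (w(y) = 0 + 2 = 2)
E = -5
H = 3/10 (H = 3/(-3 + (-3*(-4) + 1)) = 3/(-3 + (12 + 1)) = 3/(-3 + 13) = 3/10 ≈ 0.30000)
C(I) = -15 - 5*I (C(I) = -5*(I + 3) = -5*(3 + I) = -15 - 5*I)
H - 99*C(w(3)) = 3/10 - 99*(-15 - 5*2) = 3/10 - 99*(-15 - 10) = 3/10 - 99*(-25) = 3/10 + 2475 = 24753/10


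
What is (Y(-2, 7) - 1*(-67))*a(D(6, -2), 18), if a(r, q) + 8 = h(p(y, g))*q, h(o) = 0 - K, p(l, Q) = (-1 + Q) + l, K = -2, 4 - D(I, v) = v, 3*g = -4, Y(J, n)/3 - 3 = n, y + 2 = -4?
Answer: 2716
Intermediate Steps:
y = -6 (y = -2 - 4 = -6)
Y(J, n) = 9 + 3*n
g = -4/3 (g = (1/3)*(-4) = -4/3 ≈ -1.3333)
D(I, v) = 4 - v
p(l, Q) = -1 + Q + l
h(o) = 2 (h(o) = 0 - 1*(-2) = 0 + 2 = 2)
a(r, q) = -8 + 2*q
(Y(-2, 7) - 1*(-67))*a(D(6, -2), 18) = ((9 + 3*7) - 1*(-67))*(-8 + 2*18) = ((9 + 21) + 67)*(-8 + 36) = (30 + 67)*28 = 97*28 = 2716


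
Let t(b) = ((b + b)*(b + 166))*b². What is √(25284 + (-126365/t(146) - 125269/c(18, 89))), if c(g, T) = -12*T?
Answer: √2224828080371815499802/295951344 ≈ 159.38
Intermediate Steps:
t(b) = 2*b³*(166 + b) (t(b) = ((2*b)*(166 + b))*b² = (2*b*(166 + b))*b² = 2*b³*(166 + b))
√(25284 + (-126365/t(146) - 125269/c(18, 89))) = √(25284 + (-126365*1/(6224272*(166 + 146)) - 125269/((-12*89)))) = √(25284 + (-126365/(2*3112136*312) - 125269/(-1068))) = √(25284 + (-126365/1941972864 - 125269*(-1/1068))) = √(25284 + (-126365*1/1941972864 + 125269/1068)) = √(25284 + (-126365/1941972864 + 125269/1068)) = √(25284 + 20272405311883/172835584896) = √(4390247333822347/172835584896) = √2224828080371815499802/295951344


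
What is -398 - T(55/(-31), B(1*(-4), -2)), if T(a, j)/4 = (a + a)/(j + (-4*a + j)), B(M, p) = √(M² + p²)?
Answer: -71449/178 + 341*√5/178 ≈ -397.12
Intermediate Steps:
T(a, j) = 8*a/(-4*a + 2*j) (T(a, j) = 4*((a + a)/(j + (-4*a + j))) = 4*((2*a)/(j + (j - 4*a))) = 4*((2*a)/(-4*a + 2*j)) = 4*(2*a/(-4*a + 2*j)) = 8*a/(-4*a + 2*j))
-398 - T(55/(-31), B(1*(-4), -2)) = -398 - (-4)*55/(-31)/(-√((1*(-4))² + (-2)²) + 2*(55/(-31))) = -398 - (-4)*55*(-1/31)/(-√((-4)² + 4) + 2*(55*(-1/31))) = -398 - (-4)*(-55)/(31*(-√(16 + 4) + 2*(-55/31))) = -398 - (-4)*(-55)/(31*(-√20 - 110/31)) = -398 - (-4)*(-55)/(31*(-2*√5 - 110/31)) = -398 - (-4)*(-55)/(31*(-110/31 - 2*√5)) = -398 - 220/(31*(-110/31 - 2*√5))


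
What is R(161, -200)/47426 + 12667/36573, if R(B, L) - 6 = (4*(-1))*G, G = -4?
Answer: 300774874/867255549 ≈ 0.34681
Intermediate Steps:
R(B, L) = 22 (R(B, L) = 6 + (4*(-1))*(-4) = 6 - 4*(-4) = 6 + 16 = 22)
R(161, -200)/47426 + 12667/36573 = 22/47426 + 12667/36573 = 22*(1/47426) + 12667*(1/36573) = 11/23713 + 12667/36573 = 300774874/867255549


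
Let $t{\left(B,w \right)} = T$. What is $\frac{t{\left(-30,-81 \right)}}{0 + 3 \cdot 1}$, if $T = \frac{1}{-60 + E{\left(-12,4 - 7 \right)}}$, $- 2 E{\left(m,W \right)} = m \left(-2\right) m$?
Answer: $\frac{1}{252} \approx 0.0039683$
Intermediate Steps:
$E{\left(m,W \right)} = m^{2}$ ($E{\left(m,W \right)} = - \frac{m \left(-2\right) m}{2} = - \frac{- 2 m m}{2} = - \frac{\left(-2\right) m^{2}}{2} = m^{2}$)
$T = \frac{1}{84}$ ($T = \frac{1}{-60 + \left(-12\right)^{2}} = \frac{1}{-60 + 144} = \frac{1}{84} \approx 0.011905$)
$t{\left(B,w \right)} = \frac{1}{84}$
$\frac{t{\left(-30,-81 \right)}}{0 + 3 \cdot 1} = \frac{1}{0 + 3 \cdot 1} \cdot \frac{1}{84} = \frac{1}{0 + 3} \cdot \frac{1}{84} = \frac{1}{3} \cdot \frac{1}{84} = \frac{1}{252}$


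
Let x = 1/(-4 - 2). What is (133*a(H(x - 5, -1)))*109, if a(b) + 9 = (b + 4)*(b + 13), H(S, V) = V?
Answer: 391419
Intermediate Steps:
x = -⅙ (x = 1/(-6) = -⅙ ≈ -0.16667)
a(b) = -9 + (4 + b)*(13 + b) (a(b) = -9 + (b + 4)*(b + 13) = -9 + (4 + b)*(13 + b))
(133*a(H(x - 5, -1)))*109 = (133*(43 + (-1)² + 17*(-1)))*109 = (133*(43 + 1 - 17))*109 = (133*27)*109 = 3591*109 = 391419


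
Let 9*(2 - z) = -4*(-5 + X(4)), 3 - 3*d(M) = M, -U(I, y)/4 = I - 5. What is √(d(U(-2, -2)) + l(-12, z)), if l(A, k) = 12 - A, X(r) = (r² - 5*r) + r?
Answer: √141/3 ≈ 3.9581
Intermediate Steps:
U(I, y) = 20 - 4*I (U(I, y) = -4*(I - 5) = -4*(-5 + I) = 20 - 4*I)
d(M) = 1 - M/3
X(r) = r² - 4*r
z = -2/9 (z = 2 - (-4)*(-5 + 4*(-4 + 4))/9 = 2 - (-4)*(-5 + 4*0)/9 = 2 - (-4)*(-5 + 0)/9 = 2 - (-4)*(-5)/9 = 2 - ⅑*20 = 2 - 20/9 = -2/9 ≈ -0.22222)
√(d(U(-2, -2)) + l(-12, z)) = √((1 - (20 - 4*(-2))/3) + (12 - 1*(-12))) = √((1 - (20 + 8)/3) + (12 + 12)) = √((1 - ⅓*28) + 24) = √((1 - 28/3) + 24) = √(-25/3 + 24) = √(47/3) = √141/3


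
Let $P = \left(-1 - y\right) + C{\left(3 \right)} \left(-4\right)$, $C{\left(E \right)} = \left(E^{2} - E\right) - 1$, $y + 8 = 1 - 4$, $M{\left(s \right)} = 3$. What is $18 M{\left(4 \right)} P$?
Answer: $-540$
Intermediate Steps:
$y = -11$ ($y = -8 + \left(1 - 4\right) = -8 - 3 = -11$)
$C{\left(E \right)} = -1 + E^{2} - E$
$P = -10$ ($P = \left(-1 - -11\right) + \left(-1 + 3^{2} - 3\right) \left(-4\right) = \left(-1 + 11\right) + \left(-1 + 9 - 3\right) \left(-4\right) = 10 + 5 \left(-4\right) = 10 - 20 = -10$)
$18 M{\left(4 \right)} P = 18 \cdot 3 \left(-10\right) = 54 \left(-10\right) = -540$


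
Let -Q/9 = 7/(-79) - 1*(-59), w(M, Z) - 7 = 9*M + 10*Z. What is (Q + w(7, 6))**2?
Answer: 999571456/6241 ≈ 1.6016e+5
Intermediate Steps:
w(M, Z) = 7 + 9*M + 10*Z (w(M, Z) = 7 + (9*M + 10*Z) = 7 + 9*M + 10*Z)
Q = -41886/79 (Q = -9*(7/(-79) - 1*(-59)) = -9*(7*(-1/79) + 59) = -9*(-7/79 + 59) = -9*4654/79 = -41886/79 ≈ -530.20)
(Q + w(7, 6))**2 = (-41886/79 + (7 + 9*7 + 10*6))**2 = (-41886/79 + (7 + 63 + 60))**2 = (-41886/79 + 130)**2 = (-31616/79)**2 = 999571456/6241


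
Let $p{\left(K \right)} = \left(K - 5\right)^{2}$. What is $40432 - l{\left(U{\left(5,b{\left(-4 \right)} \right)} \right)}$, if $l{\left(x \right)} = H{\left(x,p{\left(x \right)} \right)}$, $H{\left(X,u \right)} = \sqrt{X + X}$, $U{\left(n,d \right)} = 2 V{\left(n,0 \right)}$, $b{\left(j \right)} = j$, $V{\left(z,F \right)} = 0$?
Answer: $40432$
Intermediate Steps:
$U{\left(n,d \right)} = 0$ ($U{\left(n,d \right)} = 2 \cdot 0 = 0$)
$p{\left(K \right)} = \left(-5 + K\right)^{2}$
$H{\left(X,u \right)} = \sqrt{2} \sqrt{X}$ ($H{\left(X,u \right)} = \sqrt{2 X} = \sqrt{2} \sqrt{X}$)
$l{\left(x \right)} = \sqrt{2} \sqrt{x}$
$40432 - l{\left(U{\left(5,b{\left(-4 \right)} \right)} \right)} = 40432 - \sqrt{2} \sqrt{0} = 40432 - \sqrt{2} \cdot 0 = 40432 - 0 = 40432 + 0 = 40432$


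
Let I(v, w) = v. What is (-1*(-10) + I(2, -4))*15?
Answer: 180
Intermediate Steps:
(-1*(-10) + I(2, -4))*15 = (-1*(-10) + 2)*15 = (10 + 2)*15 = 12*15 = 180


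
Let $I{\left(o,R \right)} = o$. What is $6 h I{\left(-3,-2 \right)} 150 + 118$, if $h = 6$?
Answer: $-16082$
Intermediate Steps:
$6 h I{\left(-3,-2 \right)} 150 + 118 = 6 \cdot 6 \left(-3\right) 150 + 118 = 36 \left(-3\right) 150 + 118 = \left(-108\right) 150 + 118 = -16200 + 118 = -16082$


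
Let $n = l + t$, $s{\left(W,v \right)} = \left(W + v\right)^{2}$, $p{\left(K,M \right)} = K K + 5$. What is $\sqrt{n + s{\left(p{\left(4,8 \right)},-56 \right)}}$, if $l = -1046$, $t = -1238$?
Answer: $i \sqrt{1059} \approx 32.542 i$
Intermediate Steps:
$p{\left(K,M \right)} = 5 + K^{2}$ ($p{\left(K,M \right)} = K^{2} + 5 = 5 + K^{2}$)
$n = -2284$ ($n = -1046 - 1238 = -2284$)
$\sqrt{n + s{\left(p{\left(4,8 \right)},-56 \right)}} = \sqrt{-2284 + \left(\left(5 + 4^{2}\right) - 56\right)^{2}} = \sqrt{-2284 + \left(\left(5 + 16\right) - 56\right)^{2}} = \sqrt{-2284 + \left(21 - 56\right)^{2}} = \sqrt{-2284 + \left(-35\right)^{2}} = \sqrt{-2284 + 1225} = \sqrt{-1059} = i \sqrt{1059}$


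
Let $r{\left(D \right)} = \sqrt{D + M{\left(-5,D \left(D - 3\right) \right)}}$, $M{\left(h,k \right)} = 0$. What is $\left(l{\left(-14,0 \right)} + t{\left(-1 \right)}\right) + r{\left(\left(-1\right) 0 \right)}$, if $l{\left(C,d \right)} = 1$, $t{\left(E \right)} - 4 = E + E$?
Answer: $3$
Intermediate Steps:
$t{\left(E \right)} = 4 + 2 E$ ($t{\left(E \right)} = 4 + \left(E + E\right) = 4 + 2 E$)
$r{\left(D \right)} = \sqrt{D}$ ($r{\left(D \right)} = \sqrt{D + 0} = \sqrt{D}$)
$\left(l{\left(-14,0 \right)} + t{\left(-1 \right)}\right) + r{\left(\left(-1\right) 0 \right)} = \left(1 + \left(4 + 2 \left(-1\right)\right)\right) + \sqrt{\left(-1\right) 0} = \left(1 + \left(4 - 2\right)\right) + \sqrt{0} = \left(1 + 2\right) + 0 = 3 + 0 = 3$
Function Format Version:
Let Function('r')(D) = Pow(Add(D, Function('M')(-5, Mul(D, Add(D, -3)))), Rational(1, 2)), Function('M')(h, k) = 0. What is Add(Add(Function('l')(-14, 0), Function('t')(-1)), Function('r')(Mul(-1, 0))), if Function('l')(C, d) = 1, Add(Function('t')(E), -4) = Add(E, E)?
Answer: 3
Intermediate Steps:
Function('t')(E) = Add(4, Mul(2, E)) (Function('t')(E) = Add(4, Add(E, E)) = Add(4, Mul(2, E)))
Function('r')(D) = Pow(D, Rational(1, 2)) (Function('r')(D) = Pow(Add(D, 0), Rational(1, 2)) = Pow(D, Rational(1, 2)))
Add(Add(Function('l')(-14, 0), Function('t')(-1)), Function('r')(Mul(-1, 0))) = Add(Add(1, Add(4, Mul(2, -1))), Pow(Mul(-1, 0), Rational(1, 2))) = Add(Add(1, Add(4, -2)), Pow(0, Rational(1, 2))) = Add(Add(1, 2), 0) = Add(3, 0) = 3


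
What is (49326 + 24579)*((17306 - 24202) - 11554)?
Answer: -1363547250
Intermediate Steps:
(49326 + 24579)*((17306 - 24202) - 11554) = 73905*(-6896 - 11554) = 73905*(-18450) = -1363547250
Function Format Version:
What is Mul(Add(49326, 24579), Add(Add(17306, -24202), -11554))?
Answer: -1363547250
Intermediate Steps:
Mul(Add(49326, 24579), Add(Add(17306, -24202), -11554)) = Mul(73905, Add(-6896, -11554)) = Mul(73905, -18450) = -1363547250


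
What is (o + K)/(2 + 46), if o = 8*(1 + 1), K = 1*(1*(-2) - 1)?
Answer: 13/48 ≈ 0.27083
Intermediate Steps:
K = -3 (K = 1*(-2 - 1) = 1*(-3) = -3)
o = 16 (o = 8*2 = 16)
(o + K)/(2 + 46) = (16 - 3)/(2 + 46) = 13/48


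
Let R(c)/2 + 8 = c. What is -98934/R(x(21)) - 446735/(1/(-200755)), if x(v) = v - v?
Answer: 717474328867/8 ≈ 8.9684e+10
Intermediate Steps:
x(v) = 0
R(c) = -16 + 2*c
-98934/R(x(21)) - 446735/(1/(-200755)) = -98934/(-16 + 2*0) - 446735/(1/(-200755)) = -98934/(-16 + 0) - 446735/(-1/200755) = -98934/(-16) - 446735*(-200755) = -98934*(-1/16) + 89684284925 = 49467/8 + 89684284925 = 717474328867/8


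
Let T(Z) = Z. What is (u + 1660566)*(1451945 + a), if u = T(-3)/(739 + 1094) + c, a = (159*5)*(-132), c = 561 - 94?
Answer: 1367063469669810/611 ≈ 2.2374e+12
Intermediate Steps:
c = 467
a = -104940 (a = 795*(-132) = -104940)
u = 285336/611 (u = -3/(739 + 1094) + 467 = -3/1833 + 467 = -3*1/1833 + 467 = -1/611 + 467 = 285336/611 ≈ 467.00)
(u + 1660566)*(1451945 + a) = (285336/611 + 1660566)*(1451945 - 104940) = (1014891162/611)*1347005 = 1367063469669810/611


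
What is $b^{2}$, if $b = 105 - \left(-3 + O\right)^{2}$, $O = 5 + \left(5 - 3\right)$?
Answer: $7921$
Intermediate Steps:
$O = 7$ ($O = 5 + \left(5 - 3\right) = 5 + 2 = 7$)
$b = 89$ ($b = 105 - \left(-3 + 7\right)^{2} = 105 - 4^{2} = 105 - 16 = 89$)
$b^{2} = 89^{2} = 7921$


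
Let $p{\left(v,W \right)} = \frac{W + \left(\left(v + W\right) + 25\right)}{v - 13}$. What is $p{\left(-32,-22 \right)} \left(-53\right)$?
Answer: $- \frac{901}{15} \approx -60.067$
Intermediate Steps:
$p{\left(v,W \right)} = \frac{25 + v + 2 W}{-13 + v}$ ($p{\left(v,W \right)} = \frac{W + \left(\left(W + v\right) + 25\right)}{-13 + v} = \frac{W + \left(25 + W + v\right)}{-13 + v} = \frac{25 + v + 2 W}{-13 + v}$)
$p{\left(-32,-22 \right)} \left(-53\right) = \frac{25 - 32 + 2 \left(-22\right)}{-13 - 32} \left(-53\right) = \frac{25 - 32 - 44}{-45} \left(-53\right) = \left(- \frac{1}{45}\right) \left(-51\right) \left(-53\right) = \frac{17}{15} \left(-53\right) = - \frac{901}{15}$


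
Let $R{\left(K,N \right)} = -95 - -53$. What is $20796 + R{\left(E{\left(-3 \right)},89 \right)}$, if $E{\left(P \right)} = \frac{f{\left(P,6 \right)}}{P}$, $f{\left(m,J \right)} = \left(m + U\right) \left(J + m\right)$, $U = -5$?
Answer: $20754$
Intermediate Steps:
$f{\left(m,J \right)} = \left(-5 + m\right) \left(J + m\right)$ ($f{\left(m,J \right)} = \left(m - 5\right) \left(J + m\right) = \left(-5 + m\right) \left(J + m\right)$)
$E{\left(P \right)} = \frac{-30 + P + P^{2}}{P}$ ($E{\left(P \right)} = \frac{P^{2} - 30 - 5 P + 6 P}{P} = \frac{-30 + P + P^{2}}{P}$)
$R{\left(K,N \right)} = -42$ ($R{\left(K,N \right)} = -95 + 53 = -42$)
$20796 + R{\left(E{\left(-3 \right)},89 \right)} = 20796 - 42 = 20754$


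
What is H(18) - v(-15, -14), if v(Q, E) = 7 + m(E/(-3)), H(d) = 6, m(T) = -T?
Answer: 11/3 ≈ 3.6667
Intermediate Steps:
v(Q, E) = 7 + E/3 (v(Q, E) = 7 - E/(-3) = 7 - E*(-1)/3 = 7 - (-1)*E/3 = 7 + E/3)
H(18) - v(-15, -14) = 6 - (7 + (⅓)*(-14)) = 6 - (7 - 14/3) = 6 - 1*7/3 = 6 - 7/3 = 11/3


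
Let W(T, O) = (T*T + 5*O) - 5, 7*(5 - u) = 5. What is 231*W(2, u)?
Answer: 4719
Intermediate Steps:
u = 30/7 (u = 5 - 1/7*5 = 5 - 5/7 = 30/7 ≈ 4.2857)
W(T, O) = -5 + T**2 + 5*O (W(T, O) = (T**2 + 5*O) - 5 = -5 + T**2 + 5*O)
231*W(2, u) = 231*(-5 + 2**2 + 5*(30/7)) = 231*(-5 + 4 + 150/7) = 231*(143/7) = 4719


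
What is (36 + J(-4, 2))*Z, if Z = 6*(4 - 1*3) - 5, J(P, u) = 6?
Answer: 42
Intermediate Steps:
Z = 1 (Z = 6*(4 - 3) - 5 = 6*1 - 5 = 6 - 5 = 1)
(36 + J(-4, 2))*Z = (36 + 6)*1 = 42*1 = 42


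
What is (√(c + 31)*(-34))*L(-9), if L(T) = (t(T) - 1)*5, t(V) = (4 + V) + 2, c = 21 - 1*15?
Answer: 680*√37 ≈ 4136.3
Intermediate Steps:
c = 6 (c = 21 - 15 = 6)
t(V) = 6 + V
L(T) = 25 + 5*T (L(T) = ((6 + T) - 1)*5 = (5 + T)*5 = 25 + 5*T)
(√(c + 31)*(-34))*L(-9) = (√(6 + 31)*(-34))*(25 + 5*(-9)) = (√37*(-34))*(25 - 45) = -34*√37*(-20) = 680*√37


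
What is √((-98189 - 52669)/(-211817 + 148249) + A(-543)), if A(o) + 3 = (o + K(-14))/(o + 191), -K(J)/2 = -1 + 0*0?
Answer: √132281446/12056 ≈ 0.95400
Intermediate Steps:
K(J) = 2 (K(J) = -2*(-1 + 0*0) = -2*(-1 + 0) = -2*(-1) = 2)
A(o) = -3 + (2 + o)/(191 + o) (A(o) = -3 + (o + 2)/(o + 191) = -3 + (2 + o)/(191 + o))
√((-98189 - 52669)/(-211817 + 148249) + A(-543)) = √((-98189 - 52669)/(-211817 + 148249) + (-571 - 2*(-543))/(191 - 543)) = √(-150858/(-63568) + (-571 + 1086)/(-352)) = √(-150858*(-1/63568) - 1/352*515) = √(2601/1096 - 515/352) = √(43889/48224) = √132281446/12056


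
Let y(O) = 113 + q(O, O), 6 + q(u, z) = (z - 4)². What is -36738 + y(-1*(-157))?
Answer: -13222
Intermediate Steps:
q(u, z) = -6 + (-4 + z)² (q(u, z) = -6 + (z - 4)² = -6 + (-4 + z)²)
y(O) = 107 + (-4 + O)² (y(O) = 113 + (-6 + (-4 + O)²) = 107 + (-4 + O)²)
-36738 + y(-1*(-157)) = -36738 + (107 + (-4 - 1*(-157))²) = -36738 + (107 + (-4 + 157)²) = -36738 + (107 + 153²) = -36738 + (107 + 23409) = -36738 + 23516 = -13222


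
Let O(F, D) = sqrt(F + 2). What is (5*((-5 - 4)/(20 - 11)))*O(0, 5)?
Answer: -5*sqrt(2) ≈ -7.0711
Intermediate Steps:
O(F, D) = sqrt(2 + F)
(5*((-5 - 4)/(20 - 11)))*O(0, 5) = (5*((-5 - 4)/(20 - 11)))*sqrt(2 + 0) = (5*(-9/9))*sqrt(2) = (5*(-9*1/9))*sqrt(2) = (5*(-1))*sqrt(2) = -5*sqrt(2)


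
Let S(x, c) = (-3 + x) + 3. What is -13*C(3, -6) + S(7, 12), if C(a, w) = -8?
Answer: 111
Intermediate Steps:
S(x, c) = x
-13*C(3, -6) + S(7, 12) = -13*(-8) + 7 = 104 + 7 = 111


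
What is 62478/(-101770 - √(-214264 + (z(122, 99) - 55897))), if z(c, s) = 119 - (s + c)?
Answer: -2119462020/3452467721 + 20826*I*√270263/3452467721 ≈ -0.6139 + 0.003136*I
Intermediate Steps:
z(c, s) = 119 - c - s (z(c, s) = 119 - (c + s) = 119 + (-c - s) = 119 - c - s)
62478/(-101770 - √(-214264 + (z(122, 99) - 55897))) = 62478/(-101770 - √(-214264 + ((119 - 1*122 - 1*99) - 55897))) = 62478/(-101770 - √(-214264 + ((119 - 122 - 99) - 55897))) = 62478/(-101770 - √(-214264 + (-102 - 55897))) = 62478/(-101770 - √(-214264 - 55999)) = 62478/(-101770 - √(-270263)) = 62478/(-101770 - I*√270263)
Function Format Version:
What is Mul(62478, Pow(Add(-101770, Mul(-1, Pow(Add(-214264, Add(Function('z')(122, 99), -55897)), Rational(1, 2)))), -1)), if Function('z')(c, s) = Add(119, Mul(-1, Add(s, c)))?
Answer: Add(Rational(-2119462020, 3452467721), Mul(Rational(20826, 3452467721), I, Pow(270263, Rational(1, 2)))) ≈ Add(-0.61390, Mul(0.0031360, I))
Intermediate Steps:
Function('z')(c, s) = Add(119, Mul(-1, c), Mul(-1, s)) (Function('z')(c, s) = Add(119, Mul(-1, Add(c, s))) = Add(119, Add(Mul(-1, c), Mul(-1, s))) = Add(119, Mul(-1, c), Mul(-1, s)))
Mul(62478, Pow(Add(-101770, Mul(-1, Pow(Add(-214264, Add(Function('z')(122, 99), -55897)), Rational(1, 2)))), -1)) = Mul(62478, Pow(Add(-101770, Mul(-1, Pow(Add(-214264, Add(Add(119, Mul(-1, 122), Mul(-1, 99)), -55897)), Rational(1, 2)))), -1)) = Mul(62478, Pow(Add(-101770, Mul(-1, Pow(Add(-214264, Add(Add(119, -122, -99), -55897)), Rational(1, 2)))), -1)) = Mul(62478, Pow(Add(-101770, Mul(-1, Pow(Add(-214264, Add(-102, -55897)), Rational(1, 2)))), -1)) = Mul(62478, Pow(Add(-101770, Mul(-1, Pow(Add(-214264, -55999), Rational(1, 2)))), -1)) = Mul(62478, Pow(Add(-101770, Mul(-1, Pow(-270263, Rational(1, 2)))), -1)) = Mul(62478, Pow(Add(-101770, Mul(-1, Mul(I, Pow(270263, Rational(1, 2))))), -1)) = Mul(62478, Pow(Add(-101770, Mul(-1, I, Pow(270263, Rational(1, 2)))), -1))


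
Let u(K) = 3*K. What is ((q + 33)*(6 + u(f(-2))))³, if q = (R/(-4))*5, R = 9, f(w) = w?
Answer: 0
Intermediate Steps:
q = -45/4 (q = (9/(-4))*5 = (9*(-¼))*5 = -9/4*5 = -45/4 ≈ -11.250)
((q + 33)*(6 + u(f(-2))))³ = ((-45/4 + 33)*(6 + 3*(-2)))³ = (87*(6 - 6)/4)³ = ((87/4)*0)³ = 0³ = 0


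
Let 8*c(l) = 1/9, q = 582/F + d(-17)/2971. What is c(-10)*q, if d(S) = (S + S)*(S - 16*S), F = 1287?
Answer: -392882/11471031 ≈ -0.034250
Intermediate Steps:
d(S) = -30*S² (d(S) = (2*S)*(-15*S) = -30*S²)
q = -3143056/1274559 (q = 582/1287 - 30*(-17)²/2971 = 582*(1/1287) - 30*289*(1/2971) = 194/429 - 8670*1/2971 = 194/429 - 8670/2971 = -3143056/1274559 ≈ -2.4660)
c(l) = 1/72 (c(l) = (⅛)/9 = (⅛)*(⅑) = 1/72)
c(-10)*q = (1/72)*(-3143056/1274559) = -392882/11471031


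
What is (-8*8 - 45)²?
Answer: 11881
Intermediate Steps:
(-8*8 - 45)² = (-64 - 45)² = (-109)² = 11881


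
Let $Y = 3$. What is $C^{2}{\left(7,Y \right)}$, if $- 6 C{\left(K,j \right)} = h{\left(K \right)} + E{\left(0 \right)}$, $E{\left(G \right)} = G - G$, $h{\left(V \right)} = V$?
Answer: $\frac{49}{36} \approx 1.3611$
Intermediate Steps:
$E{\left(G \right)} = 0$
$C{\left(K,j \right)} = - \frac{K}{6}$ ($C{\left(K,j \right)} = - \frac{K + 0}{6} = - \frac{K}{6}$)
$C^{2}{\left(7,Y \right)} = \left(\left(- \frac{1}{6}\right) 7\right)^{2} = \left(- \frac{7}{6}\right)^{2} = \frac{49}{36}$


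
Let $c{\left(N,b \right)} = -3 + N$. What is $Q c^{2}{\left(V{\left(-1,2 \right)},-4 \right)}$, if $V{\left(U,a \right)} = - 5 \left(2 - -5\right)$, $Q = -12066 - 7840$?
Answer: $-28744264$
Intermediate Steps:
$Q = -19906$
$V{\left(U,a \right)} = -35$ ($V{\left(U,a \right)} = - 5 \left(2 + 5\right) = \left(-5\right) 7 = -35$)
$Q c^{2}{\left(V{\left(-1,2 \right)},-4 \right)} = - 19906 \left(-3 - 35\right)^{2} = - 19906 \left(-38\right)^{2} = \left(-19906\right) 1444 = -28744264$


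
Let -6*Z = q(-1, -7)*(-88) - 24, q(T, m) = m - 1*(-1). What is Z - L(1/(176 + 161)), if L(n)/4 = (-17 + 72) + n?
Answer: -102452/337 ≈ -304.01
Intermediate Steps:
q(T, m) = 1 + m (q(T, m) = m + 1 = 1 + m)
L(n) = 220 + 4*n (L(n) = 4*((-17 + 72) + n) = 4*(55 + n) = 220 + 4*n)
Z = -84 (Z = -((1 - 7)*(-88) - 24)/6 = -(-6*(-88) - 24)/6 = -(528 - 24)/6 = -⅙*504 = -84)
Z - L(1/(176 + 161)) = -84 - (220 + 4/(176 + 161)) = -84 - (220 + 4/337) = -84 - 1*74144/337 = -84 - 74144/337 = -102452/337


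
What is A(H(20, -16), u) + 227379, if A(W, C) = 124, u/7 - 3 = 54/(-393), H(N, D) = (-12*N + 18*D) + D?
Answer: 227503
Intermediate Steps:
H(N, D) = -12*N + 19*D
u = 2625/131 (u = 21 + 7*(54/(-393)) = 21 + 7*(54*(-1/393)) = 21 + 7*(-18/131) = 21 - 126/131 = 2625/131 ≈ 20.038)
A(H(20, -16), u) + 227379 = 124 + 227379 = 227503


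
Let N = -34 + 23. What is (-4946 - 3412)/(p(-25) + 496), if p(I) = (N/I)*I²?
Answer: -2786/257 ≈ -10.840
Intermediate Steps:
N = -11
p(I) = -11*I (p(I) = (-11/I)*I² = -11*I)
(-4946 - 3412)/(p(-25) + 496) = (-4946 - 3412)/(-11*(-25) + 496) = -8358/(275 + 496) = -8358/771 = -8358*1/771 = -2786/257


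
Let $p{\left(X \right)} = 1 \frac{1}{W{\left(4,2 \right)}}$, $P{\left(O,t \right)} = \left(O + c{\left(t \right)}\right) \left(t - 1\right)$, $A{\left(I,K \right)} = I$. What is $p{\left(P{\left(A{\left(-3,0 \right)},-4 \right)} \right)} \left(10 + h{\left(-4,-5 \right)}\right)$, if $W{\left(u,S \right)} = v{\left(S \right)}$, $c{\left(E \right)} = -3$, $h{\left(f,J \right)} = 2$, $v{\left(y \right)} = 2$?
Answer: $6$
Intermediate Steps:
$W{\left(u,S \right)} = 2$
$P{\left(O,t \right)} = \left(-1 + t\right) \left(-3 + O\right)$ ($P{\left(O,t \right)} = \left(O - 3\right) \left(t - 1\right) = \left(-3 + O\right) \left(-1 + t\right) = \left(-1 + t\right) \left(-3 + O\right)$)
$p{\left(X \right)} = \frac{1}{2}$ ($p{\left(X \right)} = 1 \cdot \frac{1}{2} = \frac{1}{2}$)
$p{\left(P{\left(A{\left(-3,0 \right)},-4 \right)} \right)} \left(10 + h{\left(-4,-5 \right)}\right) = \frac{10 + 2}{2} = \frac{1}{2} \cdot 12 = 6$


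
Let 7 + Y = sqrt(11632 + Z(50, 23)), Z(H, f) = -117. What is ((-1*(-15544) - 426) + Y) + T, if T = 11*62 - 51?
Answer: 15742 + 7*sqrt(235) ≈ 15849.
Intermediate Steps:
T = 631 (T = 682 - 51 = 631)
Y = -7 + 7*sqrt(235) (Y = -7 + sqrt(11632 - 117) = -7 + sqrt(11515) = -7 + 7*sqrt(235) ≈ 100.31)
((-1*(-15544) - 426) + Y) + T = ((-1*(-15544) - 426) + (-7 + 7*sqrt(235))) + 631 = ((15544 - 426) + (-7 + 7*sqrt(235))) + 631 = (15118 + (-7 + 7*sqrt(235))) + 631 = (15111 + 7*sqrt(235)) + 631 = 15742 + 7*sqrt(235)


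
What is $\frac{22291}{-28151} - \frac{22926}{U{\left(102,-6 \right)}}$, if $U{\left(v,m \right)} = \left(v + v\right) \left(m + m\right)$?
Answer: $\frac{98470243}{11485608} \approx 8.5734$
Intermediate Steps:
$U{\left(v,m \right)} = 4 m v$ ($U{\left(v,m \right)} = 2 v 2 m = 4 m v$)
$\frac{22291}{-28151} - \frac{22926}{U{\left(102,-6 \right)}} = \frac{22291}{-28151} - \frac{22926}{4 \left(-6\right) 102} = 22291 \left(- \frac{1}{28151}\right) - \frac{22926}{-2448} = - \frac{22291}{28151} - - \frac{3821}{408} = - \frac{22291}{28151} + \frac{3821}{408} = \frac{98470243}{11485608}$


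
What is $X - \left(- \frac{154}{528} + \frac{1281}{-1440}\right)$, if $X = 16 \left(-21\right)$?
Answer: $- \frac{53571}{160} \approx -334.82$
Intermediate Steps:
$X = -336$
$X - \left(- \frac{154}{528} + \frac{1281}{-1440}\right) = -336 - \left(- \frac{154}{528} + \frac{1281}{-1440}\right) = -336 - \left(\left(-154\right) \frac{1}{528} + 1281 \left(- \frac{1}{1440}\right)\right) = -336 - \left(- \frac{7}{24} - \frac{427}{480}\right) = -336 - - \frac{189}{160} = -336 + \frac{189}{160} = - \frac{53571}{160}$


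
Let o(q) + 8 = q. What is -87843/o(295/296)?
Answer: 8667176/691 ≈ 12543.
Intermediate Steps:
o(q) = -8 + q
-87843/o(295/296) = -87843/(-8 + 295/296) = -87843/(-2073/296) = -87843*(-296/2073) = 8667176/691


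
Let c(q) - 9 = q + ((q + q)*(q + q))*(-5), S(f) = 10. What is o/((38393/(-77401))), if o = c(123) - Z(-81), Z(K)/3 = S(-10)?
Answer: 23412099678/38393 ≈ 6.0980e+5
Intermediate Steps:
Z(K) = 30 (Z(K) = 3*10 = 30)
c(q) = 9 + q - 20*q² (c(q) = 9 + (q + ((q + q)*(q + q))*(-5)) = 9 + (q + ((2*q)*(2*q))*(-5)) = 9 + (q + (4*q²)*(-5)) = 9 + (q - 20*q²) = 9 + q - 20*q²)
o = -302478 (o = (9 + 123 - 20*123²) - 1*30 = (9 + 123 - 20*15129) - 30 = (9 + 123 - 302580) - 30 = -302448 - 30 = -302478)
o/((38393/(-77401))) = -302478/(38393/(-77401)) = -302478/(38393*(-1/77401)) = -302478/(-38393/77401) = -302478*(-77401/38393) = 23412099678/38393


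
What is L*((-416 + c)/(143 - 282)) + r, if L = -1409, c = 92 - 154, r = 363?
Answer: -623045/139 ≈ -4482.3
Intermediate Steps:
c = -62
L*((-416 + c)/(143 - 282)) + r = -1409*(-416 - 62)/(143 - 282) + 363 = -(-673502)/(-139) + 363 = -(-673502)*(-1)/139 + 363 = -1409*478/139 + 363 = -673502/139 + 363 = -623045/139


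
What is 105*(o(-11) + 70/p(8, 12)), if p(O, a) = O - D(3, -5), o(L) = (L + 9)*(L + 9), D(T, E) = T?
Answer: 1890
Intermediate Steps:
o(L) = (9 + L)² (o(L) = (9 + L)*(9 + L) = (9 + L)²)
p(O, a) = -3 + O (p(O, a) = O - 1*3 = O - 3 = -3 + O)
105*(o(-11) + 70/p(8, 12)) = 105*((9 - 11)² + 70/(-3 + 8)) = 105*((-2)² + 70/5) = 105*(4 + 70*(⅕)) = 105*(4 + 14) = 105*18 = 1890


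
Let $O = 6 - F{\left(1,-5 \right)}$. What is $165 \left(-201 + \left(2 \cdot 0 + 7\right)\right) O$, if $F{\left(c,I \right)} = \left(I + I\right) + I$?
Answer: $-672210$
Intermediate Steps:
$F{\left(c,I \right)} = 3 I$ ($F{\left(c,I \right)} = 2 I + I = 3 I$)
$O = 21$ ($O = 6 - 3 \left(-5\right) = 6 - -15 = 6 + 15 = 21$)
$165 \left(-201 + \left(2 \cdot 0 + 7\right)\right) O = 165 \left(-201 + \left(2 \cdot 0 + 7\right)\right) 21 = 165 \left(-201 + \left(0 + 7\right)\right) 21 = 165 \left(-201 + 7\right) 21 = 165 \left(-194\right) 21 = \left(-32010\right) 21 = -672210$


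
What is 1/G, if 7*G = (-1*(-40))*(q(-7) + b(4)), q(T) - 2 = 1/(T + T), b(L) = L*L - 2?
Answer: 49/4460 ≈ 0.010987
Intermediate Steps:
b(L) = -2 + L² (b(L) = L² - 2 = -2 + L²)
q(T) = 2 + 1/(2*T) (q(T) = 2 + 1/(T + T) = 2 + 1/(2*T))
G = 4460/49 (G = ((-1*(-40))*((2 + (½)/(-7)) + (-2 + 4²)))/7 = (40*((2 + (½)*(-⅐)) + (-2 + 16)))/7 = (40*((2 - 1/14) + 14))/7 = (40*(27/14 + 14))/7 = (40*(223/14))/7 = (⅐)*(4460/7) = 4460/49 ≈ 91.020)
1/G = 1/(4460/49) = 49/4460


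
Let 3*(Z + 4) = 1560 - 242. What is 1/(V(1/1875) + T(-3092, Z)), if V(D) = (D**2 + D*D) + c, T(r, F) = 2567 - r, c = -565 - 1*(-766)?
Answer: 3515625/20601562502 ≈ 0.00017065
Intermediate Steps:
Z = 1306/3 (Z = -4 + (1560 - 242)/3 = -4 + (1/3)*1318 = -4 + 1318/3 = 1306/3 ≈ 435.33)
c = 201 (c = -565 + 766 = 201)
V(D) = 201 + 2*D**2 (V(D) = (D**2 + D*D) + 201 = (D**2 + D**2) + 201 = 2*D**2 + 201 = 201 + 2*D**2)
1/(V(1/1875) + T(-3092, Z)) = 1/((201 + 2*(1/1875)**2) + (2567 - 1*(-3092))) = 1/((201 + 2*(1/1875)**2) + (2567 + 3092)) = 1/((201 + 2*(1/3515625)) + 5659) = 1/((201 + 2/3515625) + 5659) = 1/(706640627/3515625 + 5659) = 1/(20601562502/3515625) = 3515625/20601562502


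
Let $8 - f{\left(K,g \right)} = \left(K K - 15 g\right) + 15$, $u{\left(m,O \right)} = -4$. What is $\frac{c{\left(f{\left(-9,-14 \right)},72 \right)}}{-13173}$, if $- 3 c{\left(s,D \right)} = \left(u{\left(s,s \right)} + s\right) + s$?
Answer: $- \frac{200}{13173} \approx -0.015183$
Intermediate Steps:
$f{\left(K,g \right)} = -7 - K^{2} + 15 g$ ($f{\left(K,g \right)} = 8 - \left(\left(K K - 15 g\right) + 15\right) = 8 - \left(\left(K^{2} - 15 g\right) + 15\right) = 8 - \left(15 + K^{2} - 15 g\right) = -7 - K^{2} + 15 g$)
$c{\left(s,D \right)} = \frac{4}{3} - \frac{2 s}{3}$ ($c{\left(s,D \right)} = - \frac{\left(-4 + s\right) + s}{3} = - \frac{-4 + 2 s}{3} = \frac{4}{3} - \frac{2 s}{3}$)
$\frac{c{\left(f{\left(-9,-14 \right)},72 \right)}}{-13173} = \frac{\frac{4}{3} - \frac{2 \left(-7 - \left(-9\right)^{2} + 15 \left(-14\right)\right)}{3}}{-13173} = \left(\frac{4}{3} - \frac{2 \left(-7 - 81 - 210\right)}{3}\right) \left(- \frac{1}{13173}\right) = \left(\frac{4}{3} - - \frac{596}{3}\right) \left(- \frac{1}{13173}\right) = \left(\frac{4}{3} + \frac{596}{3}\right) \left(- \frac{1}{13173}\right) = 200 \left(- \frac{1}{13173}\right) = - \frac{200}{13173}$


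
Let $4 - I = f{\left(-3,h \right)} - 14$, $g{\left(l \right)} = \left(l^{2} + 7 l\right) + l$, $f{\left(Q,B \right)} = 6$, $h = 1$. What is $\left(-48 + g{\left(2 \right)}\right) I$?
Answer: $-336$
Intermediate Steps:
$g{\left(l \right)} = l^{2} + 8 l$
$I = 12$ ($I = 4 - \left(6 - 14\right) = 4 - -8 = 4 + 8 = 12$)
$\left(-48 + g{\left(2 \right)}\right) I = \left(-48 + 2 \left(8 + 2\right)\right) 12 = \left(-48 + 2 \cdot 10\right) 12 = \left(-48 + 20\right) 12 = \left(-28\right) 12 = -336$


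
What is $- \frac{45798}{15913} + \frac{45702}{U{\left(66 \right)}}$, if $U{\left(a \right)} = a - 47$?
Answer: $\frac{726385764}{302347} \approx 2402.5$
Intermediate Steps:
$U{\left(a \right)} = -47 + a$ ($U{\left(a \right)} = a - 47 = -47 + a$)
$- \frac{45798}{15913} + \frac{45702}{U{\left(66 \right)}} = - \frac{45798}{15913} + \frac{45702}{-47 + 66} = \left(-45798\right) \frac{1}{15913} + \frac{45702}{19} = - \frac{45798}{15913} + 45702 \cdot \frac{1}{19} = - \frac{45798}{15913} + \frac{45702}{19} = \frac{726385764}{302347}$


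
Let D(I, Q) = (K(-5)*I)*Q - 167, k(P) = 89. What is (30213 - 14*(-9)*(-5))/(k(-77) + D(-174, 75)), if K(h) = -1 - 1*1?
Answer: 9861/8674 ≈ 1.1368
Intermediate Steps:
K(h) = -2 (K(h) = -1 - 1 = -2)
D(I, Q) = -167 - 2*I*Q (D(I, Q) = (-2*I)*Q - 167 = -2*I*Q - 167 = -167 - 2*I*Q)
(30213 - 14*(-9)*(-5))/(k(-77) + D(-174, 75)) = (30213 - 14*(-9)*(-5))/(89 + (-167 - 2*(-174)*75)) = (30213 + 126*(-5))/(89 + (-167 + 26100)) = (30213 - 630)/(89 + 25933) = 29583/26022 = 29583*(1/26022) = 9861/8674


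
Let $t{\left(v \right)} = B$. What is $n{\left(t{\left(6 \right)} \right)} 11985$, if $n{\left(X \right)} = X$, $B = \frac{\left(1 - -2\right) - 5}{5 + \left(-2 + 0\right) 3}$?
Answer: $23970$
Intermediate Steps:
$B = 2$ ($B = \frac{\left(1 + 2\right) - 5}{5 - 6} = \frac{3 - 5}{5 - 6} = - \frac{2}{-1} = \left(-2\right) \left(-1\right) = 2$)
$t{\left(v \right)} = 2$
$n{\left(t{\left(6 \right)} \right)} 11985 = 2 \cdot 11985 = 23970$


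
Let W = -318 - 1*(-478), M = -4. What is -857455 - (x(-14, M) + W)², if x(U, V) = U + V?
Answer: -877619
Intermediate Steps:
W = 160 (W = -318 + 478 = 160)
-857455 - (x(-14, M) + W)² = -857455 - ((-14 - 4) + 160)² = -857455 - (-18 + 160)² = -857455 - 1*142² = -857455 - 1*20164 = -857455 - 20164 = -877619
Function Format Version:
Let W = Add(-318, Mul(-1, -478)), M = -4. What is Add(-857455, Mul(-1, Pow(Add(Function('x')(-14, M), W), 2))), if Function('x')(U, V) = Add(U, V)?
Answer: -877619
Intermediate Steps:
W = 160 (W = Add(-318, 478) = 160)
Add(-857455, Mul(-1, Pow(Add(Function('x')(-14, M), W), 2))) = Add(-857455, Mul(-1, Pow(Add(Add(-14, -4), 160), 2))) = Add(-857455, Mul(-1, Pow(Add(-18, 160), 2))) = Add(-857455, Mul(-1, Pow(142, 2))) = Add(-857455, Mul(-1, 20164)) = Add(-857455, -20164) = -877619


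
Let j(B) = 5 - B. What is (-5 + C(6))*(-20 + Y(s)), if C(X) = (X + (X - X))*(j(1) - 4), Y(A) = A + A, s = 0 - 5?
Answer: 150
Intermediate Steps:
s = -5
Y(A) = 2*A
C(X) = 0 (C(X) = (X + (X - X))*((5 - 1*1) - 4) = (X + 0)*((5 - 1) - 4) = X*(4 - 4) = X*0 = 0)
(-5 + C(6))*(-20 + Y(s)) = (-5 + 0)*(-20 + 2*(-5)) = -5*(-20 - 10) = -5*(-30) = 150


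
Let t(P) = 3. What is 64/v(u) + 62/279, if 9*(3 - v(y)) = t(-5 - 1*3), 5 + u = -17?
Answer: 218/9 ≈ 24.222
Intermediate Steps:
u = -22 (u = -5 - 17 = -22)
v(y) = 8/3 (v(y) = 3 - ⅑*3 = 3 - ⅓ = 8/3)
64/v(u) + 62/279 = 64/(8/3) + 62/279 = 64*(3/8) + 62*(1/279) = 24 + 2/9 = 218/9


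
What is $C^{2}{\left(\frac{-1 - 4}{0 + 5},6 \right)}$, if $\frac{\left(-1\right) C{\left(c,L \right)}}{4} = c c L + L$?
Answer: $2304$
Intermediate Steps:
$C{\left(c,L \right)} = - 4 L - 4 L c^{2}$ ($C{\left(c,L \right)} = - 4 \left(c c L + L\right) = - 4 \left(c^{2} L + L\right) = - 4 \left(L c^{2} + L\right) = - 4 \left(L + L c^{2}\right) = - 4 L - 4 L c^{2}$)
$C^{2}{\left(\frac{-1 - 4}{0 + 5},6 \right)} = \left(\left(-4\right) 6 \left(1 + \left(\frac{-1 - 4}{0 + 5}\right)^{2}\right)\right)^{2} = \left(\left(-4\right) 6 \left(1 + \left(- \frac{5}{5}\right)^{2}\right)\right)^{2} = \left(\left(-4\right) 6 \left(1 + \left(\left(-5\right) \frac{1}{5}\right)^{2}\right)\right)^{2} = \left(\left(-4\right) 6 \left(1 + \left(-1\right)^{2}\right)\right)^{2} = \left(\left(-4\right) 6 \left(1 + 1\right)\right)^{2} = \left(\left(-4\right) 6 \cdot 2\right)^{2} = \left(-48\right)^{2} = 2304$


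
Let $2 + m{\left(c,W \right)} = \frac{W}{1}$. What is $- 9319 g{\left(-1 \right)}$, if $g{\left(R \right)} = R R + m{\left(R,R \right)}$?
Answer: $18638$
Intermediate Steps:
$m{\left(c,W \right)} = -2 + W$ ($m{\left(c,W \right)} = -2 + \frac{W}{1} = -2 + W 1 = -2 + W$)
$g{\left(R \right)} = -2 + R + R^{2}$ ($g{\left(R \right)} = R R + \left(-2 + R\right) = R^{2} + \left(-2 + R\right) = -2 + R + R^{2}$)
$- 9319 g{\left(-1 \right)} = - 9319 \left(-2 - 1 + \left(-1\right)^{2}\right) = - 9319 \left(-2 - 1 + 1\right) = \left(-9319\right) \left(-2\right) = 18638$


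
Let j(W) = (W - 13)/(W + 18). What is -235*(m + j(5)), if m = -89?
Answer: 482925/23 ≈ 20997.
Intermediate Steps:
j(W) = (-13 + W)/(18 + W)
-235*(m + j(5)) = -235*(-89 + (-13 + 5)/(18 + 5)) = -235*(-89 - 8/23) = -235*(-2055/23) = 482925/23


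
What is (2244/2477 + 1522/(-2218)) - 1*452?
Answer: -1241037237/2746993 ≈ -451.78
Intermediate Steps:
(2244/2477 + 1522/(-2218)) - 1*452 = (2244*(1/2477) + 1522*(-1/2218)) - 452 = (2244/2477 - 761/1109) - 452 = 603599/2746993 - 452 = -1241037237/2746993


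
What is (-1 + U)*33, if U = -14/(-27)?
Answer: -143/9 ≈ -15.889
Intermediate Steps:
U = 14/27 (U = -14*(-1/27) = 14/27 ≈ 0.51852)
(-1 + U)*33 = (-1 + 14/27)*33 = -13/27*33 = -143/9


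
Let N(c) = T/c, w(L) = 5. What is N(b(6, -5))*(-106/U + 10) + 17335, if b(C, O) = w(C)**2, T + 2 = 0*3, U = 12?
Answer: 1300118/75 ≈ 17335.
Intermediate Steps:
T = -2 (T = -2 + 0*3 = -2 + 0 = -2)
b(C, O) = 25 (b(C, O) = 5**2 = 25)
N(c) = -2/c
N(b(6, -5))*(-106/U + 10) + 17335 = (-2/25)*(-106/12 + 10) + 17335 = (-2*1/25)*(-106*1/12 + 10) + 17335 = -2*(-53/6 + 10)/25 + 17335 = -2/25*7/6 + 17335 = -7/75 + 17335 = 1300118/75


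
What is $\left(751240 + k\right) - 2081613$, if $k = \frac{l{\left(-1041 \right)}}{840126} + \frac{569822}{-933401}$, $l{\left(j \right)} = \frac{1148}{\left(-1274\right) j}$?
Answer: $- \frac{1008445320086967654806}{758016629421597} \approx -1.3304 \cdot 10^{6}$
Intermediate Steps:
$l{\left(j \right)} = - \frac{82}{91 j}$ ($l{\left(j \right)} = 1148 \left(- \frac{1}{1274 j}\right) = - \frac{82}{91 j}$)
$k = - \frac{462753469389125}{758016629421597}$ ($k = \frac{\left(- \frac{82}{91}\right) \frac{1}{-1041}}{840126} + \frac{569822}{-933401} = \left(- \frac{82}{91}\right) \left(- \frac{1}{1041}\right) \frac{1}{840126} + 569822 \left(- \frac{1}{933401}\right) = \frac{82}{94731} \cdot \frac{1}{840126} - \frac{569822}{933401} = \frac{41}{39792988053} - \frac{569822}{933401} = - \frac{462753469389125}{758016629421597} \approx -0.61048$)
$\left(751240 + k\right) - 2081613 = \left(751240 - \frac{462753469389125}{758016629421597}\right) - 2081613 = \frac{569451949933211141155}{758016629421597} - 2081613 = - \frac{1008445320086967654806}{758016629421597}$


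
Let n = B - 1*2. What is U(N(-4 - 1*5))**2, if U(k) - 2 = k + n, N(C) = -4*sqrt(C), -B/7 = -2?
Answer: 52 - 336*I ≈ 52.0 - 336.0*I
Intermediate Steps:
B = 14 (B = -7*(-2) = 14)
n = 12 (n = 14 - 1*2 = 14 - 2 = 12)
U(k) = 14 + k (U(k) = 2 + (k + 12) = 2 + (12 + k) = 14 + k)
U(N(-4 - 1*5))**2 = (14 - 4*sqrt(-4 - 1*5))**2 = (14 - 4*sqrt(-4 - 5))**2 = (14 - 12*I)**2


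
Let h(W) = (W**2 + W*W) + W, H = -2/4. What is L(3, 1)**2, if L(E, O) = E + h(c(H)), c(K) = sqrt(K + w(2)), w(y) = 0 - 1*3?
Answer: 25/2 - 4*I*sqrt(14) ≈ 12.5 - 14.967*I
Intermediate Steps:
H = -1/2 (H = -2*1/4 = -1/2 ≈ -0.50000)
w(y) = -3 (w(y) = 0 - 3 = -3)
c(K) = sqrt(-3 + K) (c(K) = sqrt(K - 3) = sqrt(-3 + K))
h(W) = W + 2*W**2 (h(W) = (W**2 + W**2) + W = 2*W**2 + W = W + 2*W**2)
L(E, O) = E + I*sqrt(14)*(1 + I*sqrt(14))/2 (L(E, O) = E + sqrt(-3 - 1/2)*(1 + 2*sqrt(-3 - 1/2)) = E + sqrt(-7/2)*(1 + 2*sqrt(-7/2)) = E + (I*sqrt(14)/2)*(1 + 2*(I*sqrt(14)/2)) = E + (I*sqrt(14)/2)*(1 + I*sqrt(14)) = E + I*sqrt(14)*(1 + I*sqrt(14))/2)
L(3, 1)**2 = (-7 + 3 + I*sqrt(14)/2)**2 = (-4 + I*sqrt(14)/2)**2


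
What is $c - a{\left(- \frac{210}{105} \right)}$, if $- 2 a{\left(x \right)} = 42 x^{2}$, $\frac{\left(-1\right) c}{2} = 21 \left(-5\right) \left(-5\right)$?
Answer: $-966$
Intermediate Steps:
$c = -1050$ ($c = - 2 \cdot 21 \left(-5\right) \left(-5\right) = - 2 \left(\left(-105\right) \left(-5\right)\right) = \left(-2\right) 525 = -1050$)
$a{\left(x \right)} = - 21 x^{2}$ ($a{\left(x \right)} = - \frac{42 x^{2}}{2} = - 21 x^{2}$)
$c - a{\left(- \frac{210}{105} \right)} = -1050 - - 21 \left(- \frac{210}{105}\right)^{2} = -1050 - - 21 \left(\left(-210\right) \frac{1}{105}\right)^{2} = -1050 - - 21 \left(-2\right)^{2} = -1050 - \left(-21\right) 4 = -1050 - -84 = -1050 + 84 = -966$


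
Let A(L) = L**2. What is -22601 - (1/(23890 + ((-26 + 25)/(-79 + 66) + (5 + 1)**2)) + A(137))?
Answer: -12867683443/311039 ≈ -41370.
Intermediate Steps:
-22601 - (1/(23890 + ((-26 + 25)/(-79 + 66) + (5 + 1)**2)) + A(137)) = -22601 - (1/(23890 + ((-26 + 25)/(-79 + 66) + (5 + 1)**2)) + 137**2) = -22601 - (1/(23890 + (-1/(-13) + 6**2)) + 18769) = -22601 - (1/(23890 + (-1/13*(-1) + 36)) + 18769) = -22601 - (1/(23890 + (1/13 + 36)) + 18769) = -22601 - (1/(23890 + 469/13) + 18769) = -22601 - (1/(311039/13) + 18769) = -22601 - (13/311039 + 18769) = -22601 - 1*5837891004/311039 = -22601 - 5837891004/311039 = -12867683443/311039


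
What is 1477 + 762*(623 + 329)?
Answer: 726901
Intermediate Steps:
1477 + 762*(623 + 329) = 1477 + 762*952 = 1477 + 725424 = 726901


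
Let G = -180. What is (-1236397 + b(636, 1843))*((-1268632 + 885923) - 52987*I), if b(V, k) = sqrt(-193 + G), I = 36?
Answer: 2831647101677 - 2290241*I*sqrt(373) ≈ 2.8316e+12 - 4.4232e+7*I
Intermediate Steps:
b(V, k) = I*sqrt(373) (b(V, k) = sqrt(-193 - 180) = sqrt(-373) = I*sqrt(373))
(-1236397 + b(636, 1843))*((-1268632 + 885923) - 52987*I) = (-1236397 + I*sqrt(373))*((-1268632 + 885923) - 52987*36) = (-1236397 + I*sqrt(373))*(-382709 - 1907532) = (-1236397 + I*sqrt(373))*(-2290241) = 2831647101677 - 2290241*I*sqrt(373)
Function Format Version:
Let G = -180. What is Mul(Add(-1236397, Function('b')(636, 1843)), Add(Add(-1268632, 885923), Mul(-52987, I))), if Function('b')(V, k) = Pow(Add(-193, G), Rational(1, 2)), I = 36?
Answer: Add(2831647101677, Mul(-2290241, I, Pow(373, Rational(1, 2)))) ≈ Add(2.8316e+12, Mul(-4.4232e+7, I))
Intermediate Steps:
Function('b')(V, k) = Mul(I, Pow(373, Rational(1, 2))) (Function('b')(V, k) = Pow(Add(-193, -180), Rational(1, 2)) = Pow(-373, Rational(1, 2)) = Mul(I, Pow(373, Rational(1, 2))))
Mul(Add(-1236397, Function('b')(636, 1843)), Add(Add(-1268632, 885923), Mul(-52987, I))) = Mul(Add(-1236397, Mul(I, Pow(373, Rational(1, 2)))), Add(Add(-1268632, 885923), Mul(-52987, 36))) = Mul(Add(-1236397, Mul(I, Pow(373, Rational(1, 2)))), Add(-382709, -1907532)) = Mul(Add(-1236397, Mul(I, Pow(373, Rational(1, 2)))), -2290241) = Add(2831647101677, Mul(-2290241, I, Pow(373, Rational(1, 2))))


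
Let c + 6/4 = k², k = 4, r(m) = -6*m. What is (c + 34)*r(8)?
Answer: -2328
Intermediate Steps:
c = 29/2 (c = -3/2 + 4² = -3/2 + 16 = 29/2 ≈ 14.500)
(c + 34)*r(8) = (29/2 + 34)*(-6*8) = (97/2)*(-48) = -2328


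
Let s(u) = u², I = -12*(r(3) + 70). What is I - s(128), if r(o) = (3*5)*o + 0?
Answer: -17764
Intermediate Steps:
r(o) = 15*o (r(o) = 15*o + 0 = 15*o)
I = -1380 (I = -12*(15*3 + 70) = -12*(45 + 70) = -12*115 = -1380)
I - s(128) = -1380 - 1*128² = -1380 - 1*16384 = -1380 - 16384 = -17764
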